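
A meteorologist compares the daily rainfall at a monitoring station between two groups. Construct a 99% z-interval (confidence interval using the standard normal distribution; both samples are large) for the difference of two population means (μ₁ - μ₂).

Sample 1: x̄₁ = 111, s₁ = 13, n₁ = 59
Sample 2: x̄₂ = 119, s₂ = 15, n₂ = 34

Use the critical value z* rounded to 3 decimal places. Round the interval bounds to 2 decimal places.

Both samples are large (n₁ = 59 ≥ 30, n₂ = 34 ≥ 30), so a z-interval for the difference of means applies.

Point estimate: x̄₁ - x̄₂ = 111 - 119 = -8

Standard error: SE = √(s₁²/n₁ + s₂²/n₂)
= √(13²/59 + 15²/34)
= √(2.864407 + 6.617647)
= 3.079294

For 99% confidence, z* = 2.576 (from standard normal table)
Margin of error: E = z* × SE = 2.576 × 3.079294 = 7.9323

Z-interval: (x̄₁ - x̄₂) ± E = -8 ± 7.9323 = (-15.9323, -0.0677)

Rounded to 2 decimal places:

(-15.93, -0.07)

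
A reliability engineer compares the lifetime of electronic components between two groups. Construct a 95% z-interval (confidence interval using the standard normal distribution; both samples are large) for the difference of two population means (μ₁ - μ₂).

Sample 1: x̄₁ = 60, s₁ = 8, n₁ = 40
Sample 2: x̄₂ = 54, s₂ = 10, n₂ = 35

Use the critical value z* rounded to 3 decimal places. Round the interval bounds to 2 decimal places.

Both samples are large (n₁ = 40 ≥ 30, n₂ = 35 ≥ 30), so a z-interval for the difference of means applies.

Point estimate: x̄₁ - x̄₂ = 60 - 54 = 6

Standard error: SE = √(s₁²/n₁ + s₂²/n₂)
= √(8²/40 + 10²/35)
= √(1.600000 + 2.857143)
= 2.111195

For 95% confidence, z* = 1.96 (from standard normal table)
Margin of error: E = z* × SE = 1.96 × 2.111195 = 4.1379

Z-interval: (x̄₁ - x̄₂) ± E = 6 ± 4.1379 = (1.8621, 10.1379)

Rounded to 2 decimal places:

(1.86, 10.14)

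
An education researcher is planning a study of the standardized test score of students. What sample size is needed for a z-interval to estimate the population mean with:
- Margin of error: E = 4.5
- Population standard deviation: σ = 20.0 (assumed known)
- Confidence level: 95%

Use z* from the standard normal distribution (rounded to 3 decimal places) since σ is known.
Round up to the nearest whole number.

Using z* since population σ is known (z-interval formula).

For 95% confidence, z* = 1.96 (from standard normal table)

Sample size formula for z-interval: n = (z*σ/E)²

n = (1.96 × 20.0 / 4.5)²
  = (8.711111)²
  = 75.8835

Round up to the nearest whole number: n = 76

76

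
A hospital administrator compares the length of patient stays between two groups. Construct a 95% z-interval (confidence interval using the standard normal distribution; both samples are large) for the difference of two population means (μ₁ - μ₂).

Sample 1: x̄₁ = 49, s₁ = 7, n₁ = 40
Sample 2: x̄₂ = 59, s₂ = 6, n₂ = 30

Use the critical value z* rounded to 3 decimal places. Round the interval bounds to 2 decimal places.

Both samples are large (n₁ = 40 ≥ 30, n₂ = 30 ≥ 30), so a z-interval for the difference of means applies.

Point estimate: x̄₁ - x̄₂ = 49 - 59 = -10

Standard error: SE = √(s₁²/n₁ + s₂²/n₂)
= √(7²/40 + 6²/30)
= √(1.225000 + 1.200000)
= 1.557241

For 95% confidence, z* = 1.96 (from standard normal table)
Margin of error: E = z* × SE = 1.96 × 1.557241 = 3.0522

Z-interval: (x̄₁ - x̄₂) ± E = -10 ± 3.0522 = (-13.0522, -6.9478)

Rounded to 2 decimal places:

(-13.05, -6.95)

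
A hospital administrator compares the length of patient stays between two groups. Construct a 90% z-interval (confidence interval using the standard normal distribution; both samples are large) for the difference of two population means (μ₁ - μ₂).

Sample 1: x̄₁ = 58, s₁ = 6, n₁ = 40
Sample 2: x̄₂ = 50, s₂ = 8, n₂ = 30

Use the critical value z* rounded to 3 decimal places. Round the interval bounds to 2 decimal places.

Both samples are large (n₁ = 40 ≥ 30, n₂ = 30 ≥ 30), so a z-interval for the difference of means applies.

Point estimate: x̄₁ - x̄₂ = 58 - 50 = 8

Standard error: SE = √(s₁²/n₁ + s₂²/n₂)
= √(6²/40 + 8²/30)
= √(0.9000000 + 2.1333333)
= 1.7416467

For 90% confidence, z* = 1.645 (from standard normal table)
Margin of error: E = z* × SE = 1.645 × 1.7416467 = 2.86501

Z-interval: (x̄₁ - x̄₂) ± E = 8 ± 2.86501 = (5.13499, 10.86501)

Rounded to 2 decimal places:

(5.13, 10.87)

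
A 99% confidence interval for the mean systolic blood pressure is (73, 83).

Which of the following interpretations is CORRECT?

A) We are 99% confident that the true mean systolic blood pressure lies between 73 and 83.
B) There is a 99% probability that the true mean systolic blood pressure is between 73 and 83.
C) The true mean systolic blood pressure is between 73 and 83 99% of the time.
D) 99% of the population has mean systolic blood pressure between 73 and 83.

A confidence interval represents our confidence in the procedure, not a probability statement about the parameter.

Key concept: If we repeated this sampling process many times and computed a 99% CI each time, about 99% of those intervals would contain the true population parameter.

For this specific interval (73, 83):
- Midpoint (point estimate): 78
- Margin of error: 5

The correct interpretation is the one stating confidence that the true parameter lies in the interval — option A.

A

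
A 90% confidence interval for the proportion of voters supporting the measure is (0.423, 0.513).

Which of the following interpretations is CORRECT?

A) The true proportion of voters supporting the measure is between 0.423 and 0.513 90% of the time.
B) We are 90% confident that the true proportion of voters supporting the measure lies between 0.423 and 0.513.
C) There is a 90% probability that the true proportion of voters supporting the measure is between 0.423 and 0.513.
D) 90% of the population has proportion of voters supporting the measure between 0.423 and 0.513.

A confidence interval represents our confidence in the procedure, not a probability statement about the parameter.

Key concept: If we repeated this sampling process many times and computed a 90% CI each time, about 90% of those intervals would contain the true population parameter.

For this specific interval (0.423, 0.513):
- Midpoint (point estimate): 0.468
- Margin of error: 0.045

The correct interpretation is the one stating confidence that the true parameter lies in the interval — option B.

B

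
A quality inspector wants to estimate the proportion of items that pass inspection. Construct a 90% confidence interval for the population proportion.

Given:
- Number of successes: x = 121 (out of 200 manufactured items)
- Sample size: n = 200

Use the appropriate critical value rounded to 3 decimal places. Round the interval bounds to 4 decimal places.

Sample proportion: p̂ = 121/200 = 0.605000

Check conditions for normal approximation:
  np̂ = 121 ≥ 10 ✓
  n(1-p̂) = 79 ≥ 10 ✓

The sample is large enough, so use a z-interval (normal approximation) for the proportion.

For 90% confidence, z* = 1.645 (from standard normal table)

Standard error: SE = √(p̂(1-p̂)/n) = √(0.605000×0.395000/200) = 0.03456696

Margin of error: E = z* × SE = 1.645 × 0.03456696 = 0.056863

Z-interval: p̂ ± E = 0.605000 ± 0.056863 = (0.548137, 0.661863)

Rounded to 4 decimal places:

(0.5481, 0.6619)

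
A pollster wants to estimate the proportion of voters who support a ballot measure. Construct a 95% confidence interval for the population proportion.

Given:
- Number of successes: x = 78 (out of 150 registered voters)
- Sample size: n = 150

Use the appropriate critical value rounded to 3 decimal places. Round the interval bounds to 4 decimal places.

Sample proportion: p̂ = 78/150 = 0.520000

Check conditions for normal approximation:
  np̂ = 78 ≥ 10 ✓
  n(1-p̂) = 72 ≥ 10 ✓

The sample is large enough, so use a z-interval (normal approximation) for the proportion.

For 95% confidence, z* = 1.96 (from standard normal table)

Standard error: SE = √(p̂(1-p̂)/n) = √(0.520000×0.480000/150) = 0.04079216

Margin of error: E = z* × SE = 1.96 × 0.04079216 = 0.079953

Z-interval: p̂ ± E = 0.520000 ± 0.079953 = (0.440047, 0.599953)

Rounded to 4 decimal places:

(0.4400, 0.6000)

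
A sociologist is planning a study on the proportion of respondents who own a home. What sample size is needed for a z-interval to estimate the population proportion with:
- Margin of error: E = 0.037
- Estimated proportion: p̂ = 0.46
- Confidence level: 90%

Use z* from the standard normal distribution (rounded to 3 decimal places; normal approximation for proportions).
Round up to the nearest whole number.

Using z* for proportion z-interval (normal approximation).

For 90% confidence, z* = 1.645 (from standard normal table)

Sample size formula for proportion z-interval: n = z*²p̂(1-p̂)/E²

n = 1.645² × 0.46 × 0.54 / 0.037²
  = 2.706025 × 0.2484 / 0.001369
  = 490.9983

Round up to the nearest whole number: n = 491

491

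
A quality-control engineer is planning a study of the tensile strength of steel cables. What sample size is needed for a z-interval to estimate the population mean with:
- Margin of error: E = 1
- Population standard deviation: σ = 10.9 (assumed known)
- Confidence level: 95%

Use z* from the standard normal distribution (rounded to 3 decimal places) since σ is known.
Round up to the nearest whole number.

Using z* since population σ is known (z-interval formula).

For 95% confidence, z* = 1.96 (from standard normal table)

Sample size formula for z-interval: n = (z*σ/E)²

n = (1.96 × 10.9 / 1)²
  = (21.364000)²
  = 456.4205

Round up to the nearest whole number: n = 457

457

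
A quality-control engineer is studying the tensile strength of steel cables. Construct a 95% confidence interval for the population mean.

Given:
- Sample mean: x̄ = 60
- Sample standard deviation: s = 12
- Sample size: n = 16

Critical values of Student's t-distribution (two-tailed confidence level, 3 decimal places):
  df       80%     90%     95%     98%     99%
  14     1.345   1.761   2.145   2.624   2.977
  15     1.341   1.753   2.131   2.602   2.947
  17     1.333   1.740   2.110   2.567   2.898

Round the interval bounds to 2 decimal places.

The population standard deviation σ is unknown (only the sample standard deviation s is given), so use a t-interval with df = n - 1 = 16 - 1 = 15.

For 95% confidence with df = 15, t* = 2.131 (from t-table)

Standard error: SE = s/√n = 12/√16 = 3.000000

Margin of error: E = t* × SE = 2.131 × 3.000000 = 6.3930

T-interval: x̄ ± E = 60 ± 6.3930 = (53.6070, 66.3930)

Rounded to 2 decimal places:

(53.61, 66.39)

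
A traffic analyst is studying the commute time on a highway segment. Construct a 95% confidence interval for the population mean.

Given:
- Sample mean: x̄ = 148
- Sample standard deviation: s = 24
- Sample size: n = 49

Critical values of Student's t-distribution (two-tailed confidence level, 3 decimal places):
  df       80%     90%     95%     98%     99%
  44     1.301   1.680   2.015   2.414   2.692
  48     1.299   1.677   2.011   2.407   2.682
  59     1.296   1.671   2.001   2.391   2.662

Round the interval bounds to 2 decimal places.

The population standard deviation σ is unknown (only the sample standard deviation s is given), so use a t-interval with df = n - 1 = 49 - 1 = 48.

For 95% confidence with df = 48, t* = 2.011 (from t-table)

Standard error: SE = s/√n = 24/√49 = 3.428571

Margin of error: E = t* × SE = 2.011 × 3.428571 = 6.8949

T-interval: x̄ ± E = 148 ± 6.8949 = (141.1051, 154.8949)

Rounded to 2 decimal places:

(141.11, 154.89)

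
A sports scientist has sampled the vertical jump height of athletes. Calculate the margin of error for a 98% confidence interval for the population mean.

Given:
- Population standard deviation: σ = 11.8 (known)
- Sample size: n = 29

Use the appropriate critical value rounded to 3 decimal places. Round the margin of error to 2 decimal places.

The population standard deviation σ is known, so use the z-interval margin of error formula.

For 98% confidence, z* = 2.326 (from standard normal table)

Margin of error formula for z-interval: E = z* × σ/√n

E = 2.326 × 11.8/√29
  = 2.326 × 2.191205
  = 5.0967

Rounded to 2 decimal places:

5.10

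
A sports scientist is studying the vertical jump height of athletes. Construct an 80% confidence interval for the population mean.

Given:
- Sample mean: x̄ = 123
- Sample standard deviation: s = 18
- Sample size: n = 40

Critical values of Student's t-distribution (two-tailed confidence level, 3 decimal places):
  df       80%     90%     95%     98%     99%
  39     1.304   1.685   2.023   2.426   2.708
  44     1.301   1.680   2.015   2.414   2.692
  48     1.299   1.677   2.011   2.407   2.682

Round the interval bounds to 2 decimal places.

The population standard deviation σ is unknown (only the sample standard deviation s is given), so use a t-interval with df = n - 1 = 40 - 1 = 39.

For 80% confidence with df = 39, t* = 1.304 (from t-table)

Standard error: SE = s/√n = 18/√40 = 2.846050

Margin of error: E = t* × SE = 1.304 × 2.846050 = 3.7112

T-interval: x̄ ± E = 123 ± 3.7112 = (119.2888, 126.7112)

Rounded to 2 decimal places:

(119.29, 126.71)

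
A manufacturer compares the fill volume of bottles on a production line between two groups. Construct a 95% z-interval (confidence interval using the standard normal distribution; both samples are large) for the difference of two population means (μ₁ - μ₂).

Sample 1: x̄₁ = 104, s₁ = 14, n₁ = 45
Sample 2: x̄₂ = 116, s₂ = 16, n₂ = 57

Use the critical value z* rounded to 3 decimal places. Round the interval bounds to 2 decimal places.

Both samples are large (n₁ = 45 ≥ 30, n₂ = 57 ≥ 30), so a z-interval for the difference of means applies.

Point estimate: x̄₁ - x̄₂ = 104 - 116 = -12

Standard error: SE = √(s₁²/n₁ + s₂²/n₂)
= √(14²/45 + 16²/57)
= √(4.355556 + 4.491228)
= 2.974354

For 95% confidence, z* = 1.96 (from standard normal table)
Margin of error: E = z* × SE = 1.96 × 2.974354 = 5.8297

Z-interval: (x̄₁ - x̄₂) ± E = -12 ± 5.8297 = (-17.8297, -6.1703)

Rounded to 2 decimal places:

(-17.83, -6.17)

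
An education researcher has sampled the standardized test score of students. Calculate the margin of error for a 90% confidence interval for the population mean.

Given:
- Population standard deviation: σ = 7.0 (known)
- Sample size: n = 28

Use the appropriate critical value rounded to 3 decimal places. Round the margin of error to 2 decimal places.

The population standard deviation σ is known, so use the z-interval margin of error formula.

For 90% confidence, z* = 1.645 (from standard normal table)

Margin of error formula for z-interval: E = z* × σ/√n

E = 1.645 × 7.0/√28
  = 1.645 × 1.322876
  = 2.1761

Rounded to 2 decimal places:

2.18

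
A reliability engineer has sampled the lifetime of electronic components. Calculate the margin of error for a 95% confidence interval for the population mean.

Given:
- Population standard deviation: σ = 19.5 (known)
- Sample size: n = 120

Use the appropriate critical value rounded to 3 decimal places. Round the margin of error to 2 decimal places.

The population standard deviation σ is known, so use the z-interval margin of error formula.

For 95% confidence, z* = 1.96 (from standard normal table)

Margin of error formula for z-interval: E = z* × σ/√n

E = 1.96 × 19.5/√120
  = 1.96 × 1.780098
  = 3.4890

Rounded to 2 decimal places:

3.49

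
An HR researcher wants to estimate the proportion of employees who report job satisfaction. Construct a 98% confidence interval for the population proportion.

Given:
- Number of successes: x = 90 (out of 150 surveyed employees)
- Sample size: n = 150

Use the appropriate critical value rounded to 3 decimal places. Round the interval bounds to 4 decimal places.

Sample proportion: p̂ = 90/150 = 0.600000

Check conditions for normal approximation:
  np̂ = 90 ≥ 10 ✓
  n(1-p̂) = 60 ≥ 10 ✓

The sample is large enough, so use a z-interval (normal approximation) for the proportion.

For 98% confidence, z* = 2.326 (from standard normal table)

Standard error: SE = √(p̂(1-p̂)/n) = √(0.600000×0.400000/150) = 0.04000000

Margin of error: E = z* × SE = 2.326 × 0.04000000 = 0.093040

Z-interval: p̂ ± E = 0.600000 ± 0.093040 = (0.506960, 0.693040)

Rounded to 4 decimal places:

(0.5070, 0.6930)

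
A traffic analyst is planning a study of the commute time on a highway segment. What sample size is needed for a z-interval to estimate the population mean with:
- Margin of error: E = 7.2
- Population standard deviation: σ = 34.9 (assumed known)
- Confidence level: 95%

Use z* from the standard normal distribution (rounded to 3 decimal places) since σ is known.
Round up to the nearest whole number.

Using z* since population σ is known (z-interval formula).

For 95% confidence, z* = 1.96 (from standard normal table)

Sample size formula for z-interval: n = (z*σ/E)²

n = (1.96 × 34.9 / 7.2)²
  = (9.500556)²
  = 90.2606

Round up to the nearest whole number: n = 91

91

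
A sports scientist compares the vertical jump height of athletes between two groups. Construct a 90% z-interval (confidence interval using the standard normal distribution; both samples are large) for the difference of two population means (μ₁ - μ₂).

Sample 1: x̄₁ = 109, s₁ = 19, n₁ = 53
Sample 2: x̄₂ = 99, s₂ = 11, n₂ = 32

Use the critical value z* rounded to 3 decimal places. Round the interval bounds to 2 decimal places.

Both samples are large (n₁ = 53 ≥ 30, n₂ = 32 ≥ 30), so a z-interval for the difference of means applies.

Point estimate: x̄₁ - x̄₂ = 109 - 99 = 10

Standard error: SE = √(s₁²/n₁ + s₂²/n₂)
= √(19²/53 + 11²/32)
= √(6.811321 + 3.781250)
= 3.254623

For 90% confidence, z* = 1.645 (from standard normal table)
Margin of error: E = z* × SE = 1.645 × 3.254623 = 5.3539

Z-interval: (x̄₁ - x̄₂) ± E = 10 ± 5.3539 = (4.6461, 15.3539)

Rounded to 2 decimal places:

(4.65, 15.35)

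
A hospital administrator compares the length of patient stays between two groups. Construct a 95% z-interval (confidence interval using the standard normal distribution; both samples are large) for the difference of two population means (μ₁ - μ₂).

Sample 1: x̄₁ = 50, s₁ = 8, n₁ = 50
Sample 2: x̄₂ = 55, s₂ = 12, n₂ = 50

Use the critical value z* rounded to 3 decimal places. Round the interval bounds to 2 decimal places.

Both samples are large (n₁ = 50 ≥ 30, n₂ = 50 ≥ 30), so a z-interval for the difference of means applies.

Point estimate: x̄₁ - x̄₂ = 50 - 55 = -5

Standard error: SE = √(s₁²/n₁ + s₂²/n₂)
= √(8²/50 + 12²/50)
= √(1.280000 + 2.880000)
= 2.039608

For 95% confidence, z* = 1.96 (from standard normal table)
Margin of error: E = z* × SE = 1.96 × 2.039608 = 3.9976

Z-interval: (x̄₁ - x̄₂) ± E = -5 ± 3.9976 = (-8.9976, -1.0024)

Rounded to 2 decimal places:

(-9.00, -1.00)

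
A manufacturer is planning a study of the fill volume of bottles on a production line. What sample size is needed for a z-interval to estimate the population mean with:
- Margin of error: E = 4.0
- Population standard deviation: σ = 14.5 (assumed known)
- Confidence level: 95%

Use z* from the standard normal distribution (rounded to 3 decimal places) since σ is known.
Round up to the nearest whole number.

Using z* since population σ is known (z-interval formula).

For 95% confidence, z* = 1.96 (from standard normal table)

Sample size formula for z-interval: n = (z*σ/E)²

n = (1.96 × 14.5 / 4.0)²
  = (7.105000)²
  = 50.4810

Round up to the nearest whole number: n = 51

51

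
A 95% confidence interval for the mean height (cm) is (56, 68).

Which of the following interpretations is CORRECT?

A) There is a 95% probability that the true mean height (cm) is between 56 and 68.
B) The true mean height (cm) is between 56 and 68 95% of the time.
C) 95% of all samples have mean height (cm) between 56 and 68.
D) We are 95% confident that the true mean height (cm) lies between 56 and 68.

A confidence interval represents our confidence in the procedure, not a probability statement about the parameter.

Key concept: If we repeated this sampling process many times and computed a 95% CI each time, about 95% of those intervals would contain the true population parameter.

For this specific interval (56, 68):
- Midpoint (point estimate): 62
- Margin of error: 6

The correct interpretation is the one stating confidence that the true parameter lies in the interval — option D.

D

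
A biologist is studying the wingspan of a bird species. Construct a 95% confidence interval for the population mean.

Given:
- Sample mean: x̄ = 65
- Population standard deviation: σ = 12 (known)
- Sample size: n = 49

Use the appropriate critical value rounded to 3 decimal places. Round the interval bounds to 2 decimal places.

The population standard deviation σ is known, so use a z-interval (standard normal critical value).

For 95% confidence, z* = 1.96 (from standard normal table)

Standard error: SE = σ/√n = 12/√49 = 1.714286

Margin of error: E = z* × SE = 1.96 × 1.714286 = 3.3600

Z-interval: x̄ ± E = 65 ± 3.3600 = (61.6400, 68.3600)

Rounded to 2 decimal places:

(61.64, 68.36)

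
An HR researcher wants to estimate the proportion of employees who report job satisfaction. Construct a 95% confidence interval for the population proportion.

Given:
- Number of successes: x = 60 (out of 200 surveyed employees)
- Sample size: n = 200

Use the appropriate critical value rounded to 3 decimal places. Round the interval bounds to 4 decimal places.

Sample proportion: p̂ = 60/200 = 0.300000

Check conditions for normal approximation:
  np̂ = 60 ≥ 10 ✓
  n(1-p̂) = 140 ≥ 10 ✓

The sample is large enough, so use a z-interval (normal approximation) for the proportion.

For 95% confidence, z* = 1.96 (from standard normal table)

Standard error: SE = √(p̂(1-p̂)/n) = √(0.300000×0.700000/200) = 0.03240370

Margin of error: E = z* × SE = 1.96 × 0.03240370 = 0.063511

Z-interval: p̂ ± E = 0.300000 ± 0.063511 = (0.236489, 0.363511)

Rounded to 4 decimal places:

(0.2365, 0.3635)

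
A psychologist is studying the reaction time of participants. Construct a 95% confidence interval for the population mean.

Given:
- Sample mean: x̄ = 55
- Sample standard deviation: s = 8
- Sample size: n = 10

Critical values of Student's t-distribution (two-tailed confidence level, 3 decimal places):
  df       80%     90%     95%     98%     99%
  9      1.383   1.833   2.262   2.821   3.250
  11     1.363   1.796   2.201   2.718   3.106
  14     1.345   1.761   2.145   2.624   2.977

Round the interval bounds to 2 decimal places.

The population standard deviation σ is unknown (only the sample standard deviation s is given), so use a t-interval with df = n - 1 = 10 - 1 = 9.

For 95% confidence with df = 9, t* = 2.262 (from t-table)

Standard error: SE = s/√n = 8/√10 = 2.529822

Margin of error: E = t* × SE = 2.262 × 2.529822 = 5.7225

T-interval: x̄ ± E = 55 ± 5.7225 = (49.2775, 60.7225)

Rounded to 2 decimal places:

(49.28, 60.72)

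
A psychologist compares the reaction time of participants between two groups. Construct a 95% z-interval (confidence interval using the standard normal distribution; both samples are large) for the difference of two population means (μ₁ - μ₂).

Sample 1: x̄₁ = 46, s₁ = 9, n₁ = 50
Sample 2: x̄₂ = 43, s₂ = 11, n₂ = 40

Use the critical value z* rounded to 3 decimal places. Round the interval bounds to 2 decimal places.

Both samples are large (n₁ = 50 ≥ 30, n₂ = 40 ≥ 30), so a z-interval for the difference of means applies.

Point estimate: x̄₁ - x̄₂ = 46 - 43 = 3

Standard error: SE = √(s₁²/n₁ + s₂²/n₂)
= √(9²/50 + 11²/40)
= √(1.620000 + 3.025000)
= 2.155226

For 95% confidence, z* = 1.96 (from standard normal table)
Margin of error: E = z* × SE = 1.96 × 2.155226 = 4.2242

Z-interval: (x̄₁ - x̄₂) ± E = 3 ± 4.2242 = (-1.2242, 7.2242)

Rounded to 2 decimal places:

(-1.22, 7.22)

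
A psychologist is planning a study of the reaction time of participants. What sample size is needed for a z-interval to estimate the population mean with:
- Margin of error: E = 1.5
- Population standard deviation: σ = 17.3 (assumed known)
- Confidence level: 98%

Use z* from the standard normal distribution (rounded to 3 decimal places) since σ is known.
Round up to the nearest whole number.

Using z* since population σ is known (z-interval formula).

For 98% confidence, z* = 2.326 (from standard normal table)

Sample size formula for z-interval: n = (z*σ/E)²

n = (2.326 × 17.3 / 1.5)²
  = (26.826533)²
  = 719.6629

Round up to the nearest whole number: n = 720

720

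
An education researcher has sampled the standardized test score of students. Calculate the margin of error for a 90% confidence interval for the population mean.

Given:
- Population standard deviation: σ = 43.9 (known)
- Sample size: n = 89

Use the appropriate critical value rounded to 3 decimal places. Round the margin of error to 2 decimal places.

The population standard deviation σ is known, so use the z-interval margin of error formula.

For 90% confidence, z* = 1.645 (from standard normal table)

Margin of error formula for z-interval: E = z* × σ/√n

E = 1.645 × 43.9/√89
  = 1.645 × 4.653391
  = 7.6548

Rounded to 2 decimal places:

7.65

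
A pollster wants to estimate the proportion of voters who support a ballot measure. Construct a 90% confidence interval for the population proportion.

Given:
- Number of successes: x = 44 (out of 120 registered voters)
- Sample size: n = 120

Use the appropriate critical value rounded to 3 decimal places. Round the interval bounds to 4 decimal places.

Sample proportion: p̂ = 44/120 = 0.366667

Check conditions for normal approximation:
  np̂ = 44 ≥ 10 ✓
  n(1-p̂) = 76 ≥ 10 ✓

The sample is large enough, so use a z-interval (normal approximation) for the proportion.

For 90% confidence, z* = 1.645 (from standard normal table)

Standard error: SE = √(p̂(1-p̂)/n) = √(0.366667×0.633333/120) = 0.04399074

Margin of error: E = z* × SE = 1.645 × 0.04399074 = 0.072365

Z-interval: p̂ ± E = 0.366667 ± 0.072365 = (0.294302, 0.439031)

Rounded to 4 decimal places:

(0.2943, 0.4390)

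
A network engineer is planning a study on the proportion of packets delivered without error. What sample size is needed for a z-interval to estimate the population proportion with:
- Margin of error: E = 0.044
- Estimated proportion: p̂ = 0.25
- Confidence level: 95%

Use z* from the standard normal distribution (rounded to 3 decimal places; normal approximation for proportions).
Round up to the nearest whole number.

Using z* for proportion z-interval (normal approximation).

For 95% confidence, z* = 1.96 (from standard normal table)

Sample size formula for proportion z-interval: n = z*²p̂(1-p̂)/E²

n = 1.96² × 0.25 × 0.75 / 0.044²
  = 3.8416 × 0.1875 / 0.001936
  = 372.0558

Round up to the nearest whole number: n = 373

373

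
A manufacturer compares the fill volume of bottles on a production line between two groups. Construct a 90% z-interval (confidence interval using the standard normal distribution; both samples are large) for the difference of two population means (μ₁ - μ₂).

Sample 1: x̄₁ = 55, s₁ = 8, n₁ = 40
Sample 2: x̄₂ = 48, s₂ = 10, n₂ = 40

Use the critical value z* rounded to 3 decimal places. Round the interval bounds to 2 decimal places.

Both samples are large (n₁ = 40 ≥ 30, n₂ = 40 ≥ 30), so a z-interval for the difference of means applies.

Point estimate: x̄₁ - x̄₂ = 55 - 48 = 7

Standard error: SE = √(s₁²/n₁ + s₂²/n₂)
= √(8²/40 + 10²/40)
= √(1.600000 + 2.500000)
= 2.024846

For 90% confidence, z* = 1.645 (from standard normal table)
Margin of error: E = z* × SE = 1.645 × 2.024846 = 3.3309

Z-interval: (x̄₁ - x̄₂) ± E = 7 ± 3.3309 = (3.6691, 10.3309)

Rounded to 2 decimal places:

(3.67, 10.33)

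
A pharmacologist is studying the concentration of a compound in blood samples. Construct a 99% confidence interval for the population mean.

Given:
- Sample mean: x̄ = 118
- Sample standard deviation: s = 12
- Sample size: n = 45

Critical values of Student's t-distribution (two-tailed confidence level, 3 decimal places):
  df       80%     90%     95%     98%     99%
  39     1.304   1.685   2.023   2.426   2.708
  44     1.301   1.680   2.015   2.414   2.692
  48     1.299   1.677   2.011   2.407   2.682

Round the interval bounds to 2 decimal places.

The population standard deviation σ is unknown (only the sample standard deviation s is given), so use a t-interval with df = n - 1 = 45 - 1 = 44.

For 99% confidence with df = 44, t* = 2.692 (from t-table)

Standard error: SE = s/√n = 12/√45 = 1.788854

Margin of error: E = t* × SE = 2.692 × 1.788854 = 4.8156

T-interval: x̄ ± E = 118 ± 4.8156 = (113.1844, 122.8156)

Rounded to 2 decimal places:

(113.18, 122.82)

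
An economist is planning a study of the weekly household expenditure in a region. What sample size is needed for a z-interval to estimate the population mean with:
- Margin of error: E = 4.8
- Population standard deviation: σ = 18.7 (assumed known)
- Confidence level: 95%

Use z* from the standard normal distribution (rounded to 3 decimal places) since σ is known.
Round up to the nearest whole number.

Using z* since population σ is known (z-interval formula).

For 95% confidence, z* = 1.96 (from standard normal table)

Sample size formula for z-interval: n = (z*σ/E)²

n = (1.96 × 18.7 / 4.8)²
  = (7.635833)²
  = 58.3060

Round up to the nearest whole number: n = 59

59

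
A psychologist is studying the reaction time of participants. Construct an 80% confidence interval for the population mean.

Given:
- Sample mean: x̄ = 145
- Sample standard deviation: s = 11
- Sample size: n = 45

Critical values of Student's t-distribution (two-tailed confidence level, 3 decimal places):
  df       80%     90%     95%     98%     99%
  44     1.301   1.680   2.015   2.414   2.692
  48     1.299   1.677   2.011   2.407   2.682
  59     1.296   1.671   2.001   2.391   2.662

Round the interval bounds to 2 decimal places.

The population standard deviation σ is unknown (only the sample standard deviation s is given), so use a t-interval with df = n - 1 = 45 - 1 = 44.

For 80% confidence with df = 44, t* = 1.301 (from t-table)

Standard error: SE = s/√n = 11/√45 = 1.639783

Margin of error: E = t* × SE = 1.301 × 1.639783 = 2.1334

T-interval: x̄ ± E = 145 ± 2.1334 = (142.8666, 147.1334)

Rounded to 2 decimal places:

(142.87, 147.13)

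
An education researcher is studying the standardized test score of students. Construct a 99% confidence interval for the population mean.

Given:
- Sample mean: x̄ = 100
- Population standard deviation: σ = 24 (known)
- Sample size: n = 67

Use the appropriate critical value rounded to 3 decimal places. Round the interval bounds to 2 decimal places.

The population standard deviation σ is known, so use a z-interval (standard normal critical value).

For 99% confidence, z* = 2.576 (from standard normal table)

Standard error: SE = σ/√n = 24/√67 = 2.932067

Margin of error: E = z* × SE = 2.576 × 2.932067 = 7.5530

Z-interval: x̄ ± E = 100 ± 7.5530 = (92.4470, 107.5530)

Rounded to 2 decimal places:

(92.45, 107.55)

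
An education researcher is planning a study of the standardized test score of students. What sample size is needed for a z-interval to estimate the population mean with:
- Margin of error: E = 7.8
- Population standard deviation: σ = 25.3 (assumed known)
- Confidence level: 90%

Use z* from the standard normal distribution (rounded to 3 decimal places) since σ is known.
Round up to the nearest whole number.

Using z* since population σ is known (z-interval formula).

For 90% confidence, z* = 1.645 (from standard normal table)

Sample size formula for z-interval: n = (z*σ/E)²

n = (1.645 × 25.3 / 7.8)²
  = (5.335705)²
  = 28.4697

Round up to the nearest whole number: n = 29

29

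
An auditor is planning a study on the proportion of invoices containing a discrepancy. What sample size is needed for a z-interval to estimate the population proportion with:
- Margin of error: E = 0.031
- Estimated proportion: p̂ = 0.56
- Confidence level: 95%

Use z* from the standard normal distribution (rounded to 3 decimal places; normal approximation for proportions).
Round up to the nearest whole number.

Using z* for proportion z-interval (normal approximation).

For 95% confidence, z* = 1.96 (from standard normal table)

Sample size formula for proportion z-interval: n = z*²p̂(1-p̂)/E²

n = 1.96² × 0.56 × 0.44 / 0.031²
  = 3.8416 × 0.2464 / 0.000961
  = 984.9846

Round up to the nearest whole number: n = 985

985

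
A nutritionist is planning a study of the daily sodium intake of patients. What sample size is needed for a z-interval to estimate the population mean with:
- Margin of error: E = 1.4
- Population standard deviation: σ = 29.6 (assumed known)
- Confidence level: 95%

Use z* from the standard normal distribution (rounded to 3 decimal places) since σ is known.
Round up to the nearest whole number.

Using z* since population σ is known (z-interval formula).

For 95% confidence, z* = 1.96 (from standard normal table)

Sample size formula for z-interval: n = (z*σ/E)²

n = (1.96 × 29.6 / 1.4)²
  = (41.440000)²
  = 1717.2736

Round up to the nearest whole number: n = 1718

1718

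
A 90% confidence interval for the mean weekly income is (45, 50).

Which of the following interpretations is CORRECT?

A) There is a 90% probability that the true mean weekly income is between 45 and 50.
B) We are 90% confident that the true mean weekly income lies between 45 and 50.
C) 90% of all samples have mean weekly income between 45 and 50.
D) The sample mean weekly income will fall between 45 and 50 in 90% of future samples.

A confidence interval represents our confidence in the procedure, not a probability statement about the parameter.

Key concept: If we repeated this sampling process many times and computed a 90% CI each time, about 90% of those intervals would contain the true population parameter.

For this specific interval (45, 50):
- Midpoint (point estimate): 47.5
- Margin of error: 2.5

The correct interpretation is the one stating confidence that the true parameter lies in the interval — option B.

B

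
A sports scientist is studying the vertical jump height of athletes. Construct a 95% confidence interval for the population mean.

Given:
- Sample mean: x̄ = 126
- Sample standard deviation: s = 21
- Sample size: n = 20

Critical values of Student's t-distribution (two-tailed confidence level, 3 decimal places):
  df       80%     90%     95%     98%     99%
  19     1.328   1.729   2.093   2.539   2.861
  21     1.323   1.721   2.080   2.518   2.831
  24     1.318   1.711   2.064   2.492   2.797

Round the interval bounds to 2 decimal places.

The population standard deviation σ is unknown (only the sample standard deviation s is given), so use a t-interval with df = n - 1 = 20 - 1 = 19.

For 95% confidence with df = 19, t* = 2.093 (from t-table)

Standard error: SE = s/√n = 21/√20 = 4.695743

Margin of error: E = t* × SE = 2.093 × 4.695743 = 9.8282

T-interval: x̄ ± E = 126 ± 9.8282 = (116.1718, 135.8282)

Rounded to 2 decimal places:

(116.17, 135.83)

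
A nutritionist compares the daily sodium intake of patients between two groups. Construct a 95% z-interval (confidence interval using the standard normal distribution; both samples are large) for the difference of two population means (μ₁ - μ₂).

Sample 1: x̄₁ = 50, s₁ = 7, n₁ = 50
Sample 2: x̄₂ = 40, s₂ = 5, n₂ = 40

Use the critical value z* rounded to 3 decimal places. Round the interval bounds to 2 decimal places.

Both samples are large (n₁ = 50 ≥ 30, n₂ = 40 ≥ 30), so a z-interval for the difference of means applies.

Point estimate: x̄₁ - x̄₂ = 50 - 40 = 10

Standard error: SE = √(s₁²/n₁ + s₂²/n₂)
= √(7²/50 + 5²/40)
= √(0.980000 + 0.625000)
= 1.266886

For 95% confidence, z* = 1.96 (from standard normal table)
Margin of error: E = z* × SE = 1.96 × 1.266886 = 2.4831

Z-interval: (x̄₁ - x̄₂) ± E = 10 ± 2.4831 = (7.5169, 12.4831)

Rounded to 2 decimal places:

(7.52, 12.48)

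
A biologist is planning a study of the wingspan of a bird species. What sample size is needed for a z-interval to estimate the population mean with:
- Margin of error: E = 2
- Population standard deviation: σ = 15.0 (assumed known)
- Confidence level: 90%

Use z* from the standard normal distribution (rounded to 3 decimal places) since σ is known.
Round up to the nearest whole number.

Using z* since population σ is known (z-interval formula).

For 90% confidence, z* = 1.645 (from standard normal table)

Sample size formula for z-interval: n = (z*σ/E)²

n = (1.645 × 15.0 / 2)²
  = (12.337500)²
  = 152.2139

Round up to the nearest whole number: n = 153

153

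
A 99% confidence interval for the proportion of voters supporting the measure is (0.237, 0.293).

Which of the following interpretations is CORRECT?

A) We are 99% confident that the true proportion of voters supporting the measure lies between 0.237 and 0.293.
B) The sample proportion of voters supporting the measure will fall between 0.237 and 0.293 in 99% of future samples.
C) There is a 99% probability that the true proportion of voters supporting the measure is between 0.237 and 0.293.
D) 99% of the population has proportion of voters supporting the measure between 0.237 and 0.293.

A confidence interval represents our confidence in the procedure, not a probability statement about the parameter.

Key concept: If we repeated this sampling process many times and computed a 99% CI each time, about 99% of those intervals would contain the true population parameter.

For this specific interval (0.237, 0.293):
- Midpoint (point estimate): 0.265
- Margin of error: 0.028

The correct interpretation is the one stating confidence that the true parameter lies in the interval — option A.

A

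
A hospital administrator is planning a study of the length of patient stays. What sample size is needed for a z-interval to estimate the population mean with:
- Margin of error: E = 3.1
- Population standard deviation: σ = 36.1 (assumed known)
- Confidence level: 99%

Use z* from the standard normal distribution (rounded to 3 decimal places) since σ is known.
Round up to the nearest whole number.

Using z* since population σ is known (z-interval formula).

For 99% confidence, z* = 2.576 (from standard normal table)

Sample size formula for z-interval: n = (z*σ/E)²

n = (2.576 × 36.1 / 3.1)²
  = (29.997935)²
  = 899.8761

Round up to the nearest whole number: n = 900

900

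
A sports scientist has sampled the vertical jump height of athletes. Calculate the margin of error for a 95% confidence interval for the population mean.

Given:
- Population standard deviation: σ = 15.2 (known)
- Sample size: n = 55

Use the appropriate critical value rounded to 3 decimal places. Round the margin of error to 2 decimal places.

The population standard deviation σ is known, so use the z-interval margin of error formula.

For 95% confidence, z* = 1.96 (from standard normal table)

Margin of error formula for z-interval: E = z* × σ/√n

E = 1.96 × 15.2/√55
  = 1.96 × 2.049568
  = 4.0172

Rounded to 2 decimal places:

4.02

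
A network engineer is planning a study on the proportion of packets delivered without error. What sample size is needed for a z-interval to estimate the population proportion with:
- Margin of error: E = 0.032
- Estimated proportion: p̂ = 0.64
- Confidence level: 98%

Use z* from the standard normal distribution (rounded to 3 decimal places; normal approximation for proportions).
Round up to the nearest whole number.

Using z* for proportion z-interval (normal approximation).

For 98% confidence, z* = 2.326 (from standard normal table)

Sample size formula for proportion z-interval: n = z*²p̂(1-p̂)/E²

n = 2.326² × 0.64 × 0.36 / 0.032²
  = 5.410276 × 0.2304 / 0.001024
  = 1217.3121

Round up to the nearest whole number: n = 1218

1218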